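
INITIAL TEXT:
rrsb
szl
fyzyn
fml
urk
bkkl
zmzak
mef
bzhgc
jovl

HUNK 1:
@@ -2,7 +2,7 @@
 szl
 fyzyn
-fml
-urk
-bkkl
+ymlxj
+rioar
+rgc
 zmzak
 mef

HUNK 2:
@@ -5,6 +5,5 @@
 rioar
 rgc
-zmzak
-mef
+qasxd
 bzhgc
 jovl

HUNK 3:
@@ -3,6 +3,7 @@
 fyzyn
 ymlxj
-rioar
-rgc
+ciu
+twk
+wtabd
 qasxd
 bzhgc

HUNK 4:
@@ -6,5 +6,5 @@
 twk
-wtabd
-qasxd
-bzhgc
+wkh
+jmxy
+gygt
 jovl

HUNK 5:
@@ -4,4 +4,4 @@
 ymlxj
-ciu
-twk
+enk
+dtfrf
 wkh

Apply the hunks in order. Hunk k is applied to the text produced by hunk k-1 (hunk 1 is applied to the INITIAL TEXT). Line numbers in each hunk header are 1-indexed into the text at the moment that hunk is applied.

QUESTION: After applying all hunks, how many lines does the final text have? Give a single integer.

Answer: 10

Derivation:
Hunk 1: at line 2 remove [fml,urk,bkkl] add [ymlxj,rioar,rgc] -> 10 lines: rrsb szl fyzyn ymlxj rioar rgc zmzak mef bzhgc jovl
Hunk 2: at line 5 remove [zmzak,mef] add [qasxd] -> 9 lines: rrsb szl fyzyn ymlxj rioar rgc qasxd bzhgc jovl
Hunk 3: at line 3 remove [rioar,rgc] add [ciu,twk,wtabd] -> 10 lines: rrsb szl fyzyn ymlxj ciu twk wtabd qasxd bzhgc jovl
Hunk 4: at line 6 remove [wtabd,qasxd,bzhgc] add [wkh,jmxy,gygt] -> 10 lines: rrsb szl fyzyn ymlxj ciu twk wkh jmxy gygt jovl
Hunk 5: at line 4 remove [ciu,twk] add [enk,dtfrf] -> 10 lines: rrsb szl fyzyn ymlxj enk dtfrf wkh jmxy gygt jovl
Final line count: 10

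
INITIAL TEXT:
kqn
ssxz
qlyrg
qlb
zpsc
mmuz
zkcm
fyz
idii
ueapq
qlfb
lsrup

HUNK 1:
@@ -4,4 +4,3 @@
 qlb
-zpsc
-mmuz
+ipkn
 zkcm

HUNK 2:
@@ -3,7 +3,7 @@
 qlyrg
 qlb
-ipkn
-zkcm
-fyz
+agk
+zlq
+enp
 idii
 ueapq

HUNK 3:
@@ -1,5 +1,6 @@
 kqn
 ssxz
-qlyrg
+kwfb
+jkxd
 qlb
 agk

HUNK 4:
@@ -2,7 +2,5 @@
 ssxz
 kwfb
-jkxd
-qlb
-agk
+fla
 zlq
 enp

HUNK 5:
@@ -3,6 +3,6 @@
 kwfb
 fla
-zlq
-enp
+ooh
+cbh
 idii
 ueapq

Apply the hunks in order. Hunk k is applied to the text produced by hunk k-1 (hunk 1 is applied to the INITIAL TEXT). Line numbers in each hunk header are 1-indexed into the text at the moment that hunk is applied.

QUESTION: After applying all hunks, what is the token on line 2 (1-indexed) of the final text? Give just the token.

Answer: ssxz

Derivation:
Hunk 1: at line 4 remove [zpsc,mmuz] add [ipkn] -> 11 lines: kqn ssxz qlyrg qlb ipkn zkcm fyz idii ueapq qlfb lsrup
Hunk 2: at line 3 remove [ipkn,zkcm,fyz] add [agk,zlq,enp] -> 11 lines: kqn ssxz qlyrg qlb agk zlq enp idii ueapq qlfb lsrup
Hunk 3: at line 1 remove [qlyrg] add [kwfb,jkxd] -> 12 lines: kqn ssxz kwfb jkxd qlb agk zlq enp idii ueapq qlfb lsrup
Hunk 4: at line 2 remove [jkxd,qlb,agk] add [fla] -> 10 lines: kqn ssxz kwfb fla zlq enp idii ueapq qlfb lsrup
Hunk 5: at line 3 remove [zlq,enp] add [ooh,cbh] -> 10 lines: kqn ssxz kwfb fla ooh cbh idii ueapq qlfb lsrup
Final line 2: ssxz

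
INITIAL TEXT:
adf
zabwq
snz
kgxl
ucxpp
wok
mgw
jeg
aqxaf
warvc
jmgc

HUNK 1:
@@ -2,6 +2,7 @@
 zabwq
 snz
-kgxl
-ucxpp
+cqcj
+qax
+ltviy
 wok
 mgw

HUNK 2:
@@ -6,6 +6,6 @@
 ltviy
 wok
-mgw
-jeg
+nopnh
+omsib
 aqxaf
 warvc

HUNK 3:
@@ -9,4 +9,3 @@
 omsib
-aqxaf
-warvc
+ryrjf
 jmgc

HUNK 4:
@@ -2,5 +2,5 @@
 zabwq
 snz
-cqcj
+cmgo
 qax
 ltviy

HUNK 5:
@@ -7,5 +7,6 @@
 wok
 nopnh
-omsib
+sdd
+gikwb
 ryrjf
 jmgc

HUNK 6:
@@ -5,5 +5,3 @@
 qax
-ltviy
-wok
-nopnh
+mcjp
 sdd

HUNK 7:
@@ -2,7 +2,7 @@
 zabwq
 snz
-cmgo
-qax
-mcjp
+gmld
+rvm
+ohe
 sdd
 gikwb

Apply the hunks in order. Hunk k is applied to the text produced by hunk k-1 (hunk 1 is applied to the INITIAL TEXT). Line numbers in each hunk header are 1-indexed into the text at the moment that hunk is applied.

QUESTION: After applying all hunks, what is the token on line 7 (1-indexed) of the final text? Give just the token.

Answer: sdd

Derivation:
Hunk 1: at line 2 remove [kgxl,ucxpp] add [cqcj,qax,ltviy] -> 12 lines: adf zabwq snz cqcj qax ltviy wok mgw jeg aqxaf warvc jmgc
Hunk 2: at line 6 remove [mgw,jeg] add [nopnh,omsib] -> 12 lines: adf zabwq snz cqcj qax ltviy wok nopnh omsib aqxaf warvc jmgc
Hunk 3: at line 9 remove [aqxaf,warvc] add [ryrjf] -> 11 lines: adf zabwq snz cqcj qax ltviy wok nopnh omsib ryrjf jmgc
Hunk 4: at line 2 remove [cqcj] add [cmgo] -> 11 lines: adf zabwq snz cmgo qax ltviy wok nopnh omsib ryrjf jmgc
Hunk 5: at line 7 remove [omsib] add [sdd,gikwb] -> 12 lines: adf zabwq snz cmgo qax ltviy wok nopnh sdd gikwb ryrjf jmgc
Hunk 6: at line 5 remove [ltviy,wok,nopnh] add [mcjp] -> 10 lines: adf zabwq snz cmgo qax mcjp sdd gikwb ryrjf jmgc
Hunk 7: at line 2 remove [cmgo,qax,mcjp] add [gmld,rvm,ohe] -> 10 lines: adf zabwq snz gmld rvm ohe sdd gikwb ryrjf jmgc
Final line 7: sdd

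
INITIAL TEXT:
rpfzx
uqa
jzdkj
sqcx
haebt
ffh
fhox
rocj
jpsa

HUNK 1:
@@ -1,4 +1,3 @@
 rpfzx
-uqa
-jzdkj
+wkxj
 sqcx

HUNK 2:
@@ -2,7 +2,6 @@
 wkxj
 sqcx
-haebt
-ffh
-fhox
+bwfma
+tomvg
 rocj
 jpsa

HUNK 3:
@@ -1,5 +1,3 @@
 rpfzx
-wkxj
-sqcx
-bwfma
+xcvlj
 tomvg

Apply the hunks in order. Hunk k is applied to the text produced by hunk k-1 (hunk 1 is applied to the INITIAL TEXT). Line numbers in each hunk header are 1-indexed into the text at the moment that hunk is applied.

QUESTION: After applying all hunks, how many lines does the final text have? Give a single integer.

Answer: 5

Derivation:
Hunk 1: at line 1 remove [uqa,jzdkj] add [wkxj] -> 8 lines: rpfzx wkxj sqcx haebt ffh fhox rocj jpsa
Hunk 2: at line 2 remove [haebt,ffh,fhox] add [bwfma,tomvg] -> 7 lines: rpfzx wkxj sqcx bwfma tomvg rocj jpsa
Hunk 3: at line 1 remove [wkxj,sqcx,bwfma] add [xcvlj] -> 5 lines: rpfzx xcvlj tomvg rocj jpsa
Final line count: 5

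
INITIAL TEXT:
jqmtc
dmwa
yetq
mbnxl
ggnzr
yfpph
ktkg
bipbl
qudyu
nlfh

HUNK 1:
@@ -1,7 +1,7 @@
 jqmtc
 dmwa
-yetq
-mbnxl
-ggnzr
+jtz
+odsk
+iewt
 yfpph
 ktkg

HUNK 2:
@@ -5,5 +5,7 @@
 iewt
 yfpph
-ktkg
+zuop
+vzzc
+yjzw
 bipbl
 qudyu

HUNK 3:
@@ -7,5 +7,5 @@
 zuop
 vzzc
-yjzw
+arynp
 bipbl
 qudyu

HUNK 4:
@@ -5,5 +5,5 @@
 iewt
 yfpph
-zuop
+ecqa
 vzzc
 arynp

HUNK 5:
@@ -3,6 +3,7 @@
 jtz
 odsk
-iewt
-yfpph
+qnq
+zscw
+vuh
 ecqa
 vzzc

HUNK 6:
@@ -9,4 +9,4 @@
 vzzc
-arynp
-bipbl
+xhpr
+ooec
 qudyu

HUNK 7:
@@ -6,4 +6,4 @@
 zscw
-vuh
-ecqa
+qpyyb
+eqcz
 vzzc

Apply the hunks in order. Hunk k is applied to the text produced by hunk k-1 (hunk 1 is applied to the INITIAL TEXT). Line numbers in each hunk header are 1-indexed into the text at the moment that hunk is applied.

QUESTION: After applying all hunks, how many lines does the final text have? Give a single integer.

Hunk 1: at line 1 remove [yetq,mbnxl,ggnzr] add [jtz,odsk,iewt] -> 10 lines: jqmtc dmwa jtz odsk iewt yfpph ktkg bipbl qudyu nlfh
Hunk 2: at line 5 remove [ktkg] add [zuop,vzzc,yjzw] -> 12 lines: jqmtc dmwa jtz odsk iewt yfpph zuop vzzc yjzw bipbl qudyu nlfh
Hunk 3: at line 7 remove [yjzw] add [arynp] -> 12 lines: jqmtc dmwa jtz odsk iewt yfpph zuop vzzc arynp bipbl qudyu nlfh
Hunk 4: at line 5 remove [zuop] add [ecqa] -> 12 lines: jqmtc dmwa jtz odsk iewt yfpph ecqa vzzc arynp bipbl qudyu nlfh
Hunk 5: at line 3 remove [iewt,yfpph] add [qnq,zscw,vuh] -> 13 lines: jqmtc dmwa jtz odsk qnq zscw vuh ecqa vzzc arynp bipbl qudyu nlfh
Hunk 6: at line 9 remove [arynp,bipbl] add [xhpr,ooec] -> 13 lines: jqmtc dmwa jtz odsk qnq zscw vuh ecqa vzzc xhpr ooec qudyu nlfh
Hunk 7: at line 6 remove [vuh,ecqa] add [qpyyb,eqcz] -> 13 lines: jqmtc dmwa jtz odsk qnq zscw qpyyb eqcz vzzc xhpr ooec qudyu nlfh
Final line count: 13

Answer: 13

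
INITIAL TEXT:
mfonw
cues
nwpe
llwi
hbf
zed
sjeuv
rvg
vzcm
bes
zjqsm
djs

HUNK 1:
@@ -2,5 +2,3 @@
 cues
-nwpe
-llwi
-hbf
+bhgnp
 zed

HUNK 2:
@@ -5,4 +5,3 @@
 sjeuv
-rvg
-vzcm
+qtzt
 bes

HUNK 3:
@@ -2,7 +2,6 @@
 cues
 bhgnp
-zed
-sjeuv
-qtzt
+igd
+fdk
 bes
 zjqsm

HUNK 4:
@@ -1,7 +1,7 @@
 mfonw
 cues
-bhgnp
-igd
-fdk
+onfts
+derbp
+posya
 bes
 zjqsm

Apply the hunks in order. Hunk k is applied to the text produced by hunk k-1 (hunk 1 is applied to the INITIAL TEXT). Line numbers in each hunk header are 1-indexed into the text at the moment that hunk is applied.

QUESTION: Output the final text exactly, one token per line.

Answer: mfonw
cues
onfts
derbp
posya
bes
zjqsm
djs

Derivation:
Hunk 1: at line 2 remove [nwpe,llwi,hbf] add [bhgnp] -> 10 lines: mfonw cues bhgnp zed sjeuv rvg vzcm bes zjqsm djs
Hunk 2: at line 5 remove [rvg,vzcm] add [qtzt] -> 9 lines: mfonw cues bhgnp zed sjeuv qtzt bes zjqsm djs
Hunk 3: at line 2 remove [zed,sjeuv,qtzt] add [igd,fdk] -> 8 lines: mfonw cues bhgnp igd fdk bes zjqsm djs
Hunk 4: at line 1 remove [bhgnp,igd,fdk] add [onfts,derbp,posya] -> 8 lines: mfonw cues onfts derbp posya bes zjqsm djs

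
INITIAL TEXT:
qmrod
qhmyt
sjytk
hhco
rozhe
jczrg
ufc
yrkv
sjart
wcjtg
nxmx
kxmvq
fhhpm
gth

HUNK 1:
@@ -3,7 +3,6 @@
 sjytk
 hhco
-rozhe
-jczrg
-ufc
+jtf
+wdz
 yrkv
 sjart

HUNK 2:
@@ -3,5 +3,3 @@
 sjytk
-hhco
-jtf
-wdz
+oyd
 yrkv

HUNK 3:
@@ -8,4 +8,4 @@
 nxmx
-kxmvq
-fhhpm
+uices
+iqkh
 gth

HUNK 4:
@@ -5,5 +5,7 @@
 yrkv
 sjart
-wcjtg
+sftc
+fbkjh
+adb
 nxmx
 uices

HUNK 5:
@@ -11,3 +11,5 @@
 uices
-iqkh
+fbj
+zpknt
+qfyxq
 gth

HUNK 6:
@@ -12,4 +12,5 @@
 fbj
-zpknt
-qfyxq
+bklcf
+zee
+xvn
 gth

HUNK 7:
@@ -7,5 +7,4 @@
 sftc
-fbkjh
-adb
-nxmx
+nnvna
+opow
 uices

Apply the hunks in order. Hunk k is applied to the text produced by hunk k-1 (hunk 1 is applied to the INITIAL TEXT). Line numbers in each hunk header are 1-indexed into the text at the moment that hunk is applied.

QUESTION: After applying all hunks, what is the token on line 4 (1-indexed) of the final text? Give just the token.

Answer: oyd

Derivation:
Hunk 1: at line 3 remove [rozhe,jczrg,ufc] add [jtf,wdz] -> 13 lines: qmrod qhmyt sjytk hhco jtf wdz yrkv sjart wcjtg nxmx kxmvq fhhpm gth
Hunk 2: at line 3 remove [hhco,jtf,wdz] add [oyd] -> 11 lines: qmrod qhmyt sjytk oyd yrkv sjart wcjtg nxmx kxmvq fhhpm gth
Hunk 3: at line 8 remove [kxmvq,fhhpm] add [uices,iqkh] -> 11 lines: qmrod qhmyt sjytk oyd yrkv sjart wcjtg nxmx uices iqkh gth
Hunk 4: at line 5 remove [wcjtg] add [sftc,fbkjh,adb] -> 13 lines: qmrod qhmyt sjytk oyd yrkv sjart sftc fbkjh adb nxmx uices iqkh gth
Hunk 5: at line 11 remove [iqkh] add [fbj,zpknt,qfyxq] -> 15 lines: qmrod qhmyt sjytk oyd yrkv sjart sftc fbkjh adb nxmx uices fbj zpknt qfyxq gth
Hunk 6: at line 12 remove [zpknt,qfyxq] add [bklcf,zee,xvn] -> 16 lines: qmrod qhmyt sjytk oyd yrkv sjart sftc fbkjh adb nxmx uices fbj bklcf zee xvn gth
Hunk 7: at line 7 remove [fbkjh,adb,nxmx] add [nnvna,opow] -> 15 lines: qmrod qhmyt sjytk oyd yrkv sjart sftc nnvna opow uices fbj bklcf zee xvn gth
Final line 4: oyd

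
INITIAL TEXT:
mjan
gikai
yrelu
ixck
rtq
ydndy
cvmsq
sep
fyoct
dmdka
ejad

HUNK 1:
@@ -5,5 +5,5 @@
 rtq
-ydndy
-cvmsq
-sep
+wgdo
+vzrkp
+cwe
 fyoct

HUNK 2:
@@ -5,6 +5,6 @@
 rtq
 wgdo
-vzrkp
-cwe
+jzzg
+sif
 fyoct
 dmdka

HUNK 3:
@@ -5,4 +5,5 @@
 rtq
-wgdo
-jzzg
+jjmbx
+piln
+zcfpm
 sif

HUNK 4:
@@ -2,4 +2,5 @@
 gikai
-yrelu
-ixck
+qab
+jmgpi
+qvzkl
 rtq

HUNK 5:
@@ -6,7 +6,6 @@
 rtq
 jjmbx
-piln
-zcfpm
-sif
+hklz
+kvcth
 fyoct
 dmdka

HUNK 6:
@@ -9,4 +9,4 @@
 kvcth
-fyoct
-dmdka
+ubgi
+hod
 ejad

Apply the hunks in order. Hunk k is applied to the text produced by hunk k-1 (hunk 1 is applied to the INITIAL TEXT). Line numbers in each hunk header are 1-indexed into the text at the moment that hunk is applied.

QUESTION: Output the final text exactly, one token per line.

Answer: mjan
gikai
qab
jmgpi
qvzkl
rtq
jjmbx
hklz
kvcth
ubgi
hod
ejad

Derivation:
Hunk 1: at line 5 remove [ydndy,cvmsq,sep] add [wgdo,vzrkp,cwe] -> 11 lines: mjan gikai yrelu ixck rtq wgdo vzrkp cwe fyoct dmdka ejad
Hunk 2: at line 5 remove [vzrkp,cwe] add [jzzg,sif] -> 11 lines: mjan gikai yrelu ixck rtq wgdo jzzg sif fyoct dmdka ejad
Hunk 3: at line 5 remove [wgdo,jzzg] add [jjmbx,piln,zcfpm] -> 12 lines: mjan gikai yrelu ixck rtq jjmbx piln zcfpm sif fyoct dmdka ejad
Hunk 4: at line 2 remove [yrelu,ixck] add [qab,jmgpi,qvzkl] -> 13 lines: mjan gikai qab jmgpi qvzkl rtq jjmbx piln zcfpm sif fyoct dmdka ejad
Hunk 5: at line 6 remove [piln,zcfpm,sif] add [hklz,kvcth] -> 12 lines: mjan gikai qab jmgpi qvzkl rtq jjmbx hklz kvcth fyoct dmdka ejad
Hunk 6: at line 9 remove [fyoct,dmdka] add [ubgi,hod] -> 12 lines: mjan gikai qab jmgpi qvzkl rtq jjmbx hklz kvcth ubgi hod ejad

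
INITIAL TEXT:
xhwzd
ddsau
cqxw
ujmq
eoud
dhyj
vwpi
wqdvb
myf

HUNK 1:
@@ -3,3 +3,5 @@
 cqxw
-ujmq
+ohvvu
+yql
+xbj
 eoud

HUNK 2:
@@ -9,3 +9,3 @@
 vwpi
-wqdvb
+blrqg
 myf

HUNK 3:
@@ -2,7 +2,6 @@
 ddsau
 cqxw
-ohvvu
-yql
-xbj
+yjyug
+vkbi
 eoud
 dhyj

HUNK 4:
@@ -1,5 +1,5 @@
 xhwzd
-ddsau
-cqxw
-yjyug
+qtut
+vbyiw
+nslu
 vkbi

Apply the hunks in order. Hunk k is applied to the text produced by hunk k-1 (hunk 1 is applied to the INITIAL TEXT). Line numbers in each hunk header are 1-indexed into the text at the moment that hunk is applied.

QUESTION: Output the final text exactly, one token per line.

Answer: xhwzd
qtut
vbyiw
nslu
vkbi
eoud
dhyj
vwpi
blrqg
myf

Derivation:
Hunk 1: at line 3 remove [ujmq] add [ohvvu,yql,xbj] -> 11 lines: xhwzd ddsau cqxw ohvvu yql xbj eoud dhyj vwpi wqdvb myf
Hunk 2: at line 9 remove [wqdvb] add [blrqg] -> 11 lines: xhwzd ddsau cqxw ohvvu yql xbj eoud dhyj vwpi blrqg myf
Hunk 3: at line 2 remove [ohvvu,yql,xbj] add [yjyug,vkbi] -> 10 lines: xhwzd ddsau cqxw yjyug vkbi eoud dhyj vwpi blrqg myf
Hunk 4: at line 1 remove [ddsau,cqxw,yjyug] add [qtut,vbyiw,nslu] -> 10 lines: xhwzd qtut vbyiw nslu vkbi eoud dhyj vwpi blrqg myf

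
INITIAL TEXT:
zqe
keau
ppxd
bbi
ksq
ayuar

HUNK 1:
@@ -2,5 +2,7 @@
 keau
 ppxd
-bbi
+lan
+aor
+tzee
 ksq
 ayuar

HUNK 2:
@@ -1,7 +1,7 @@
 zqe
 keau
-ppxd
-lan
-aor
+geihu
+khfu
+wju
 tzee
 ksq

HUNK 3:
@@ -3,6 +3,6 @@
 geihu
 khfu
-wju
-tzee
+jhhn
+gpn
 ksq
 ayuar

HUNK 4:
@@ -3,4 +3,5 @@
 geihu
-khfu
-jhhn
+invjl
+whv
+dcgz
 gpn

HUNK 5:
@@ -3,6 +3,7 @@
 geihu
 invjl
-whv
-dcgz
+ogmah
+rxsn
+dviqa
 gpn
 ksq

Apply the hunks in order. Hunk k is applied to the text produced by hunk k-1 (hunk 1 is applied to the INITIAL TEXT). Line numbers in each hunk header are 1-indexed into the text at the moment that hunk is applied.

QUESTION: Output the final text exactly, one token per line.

Answer: zqe
keau
geihu
invjl
ogmah
rxsn
dviqa
gpn
ksq
ayuar

Derivation:
Hunk 1: at line 2 remove [bbi] add [lan,aor,tzee] -> 8 lines: zqe keau ppxd lan aor tzee ksq ayuar
Hunk 2: at line 1 remove [ppxd,lan,aor] add [geihu,khfu,wju] -> 8 lines: zqe keau geihu khfu wju tzee ksq ayuar
Hunk 3: at line 3 remove [wju,tzee] add [jhhn,gpn] -> 8 lines: zqe keau geihu khfu jhhn gpn ksq ayuar
Hunk 4: at line 3 remove [khfu,jhhn] add [invjl,whv,dcgz] -> 9 lines: zqe keau geihu invjl whv dcgz gpn ksq ayuar
Hunk 5: at line 3 remove [whv,dcgz] add [ogmah,rxsn,dviqa] -> 10 lines: zqe keau geihu invjl ogmah rxsn dviqa gpn ksq ayuar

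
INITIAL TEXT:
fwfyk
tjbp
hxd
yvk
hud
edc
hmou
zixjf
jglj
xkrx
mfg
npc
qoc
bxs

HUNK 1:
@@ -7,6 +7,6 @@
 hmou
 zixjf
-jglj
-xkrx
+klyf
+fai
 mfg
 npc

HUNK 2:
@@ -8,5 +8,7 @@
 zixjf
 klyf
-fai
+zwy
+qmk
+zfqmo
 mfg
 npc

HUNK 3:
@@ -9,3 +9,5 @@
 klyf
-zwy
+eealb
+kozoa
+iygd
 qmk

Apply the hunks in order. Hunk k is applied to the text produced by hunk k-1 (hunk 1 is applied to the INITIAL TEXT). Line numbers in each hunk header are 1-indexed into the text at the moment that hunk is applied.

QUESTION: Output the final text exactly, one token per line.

Answer: fwfyk
tjbp
hxd
yvk
hud
edc
hmou
zixjf
klyf
eealb
kozoa
iygd
qmk
zfqmo
mfg
npc
qoc
bxs

Derivation:
Hunk 1: at line 7 remove [jglj,xkrx] add [klyf,fai] -> 14 lines: fwfyk tjbp hxd yvk hud edc hmou zixjf klyf fai mfg npc qoc bxs
Hunk 2: at line 8 remove [fai] add [zwy,qmk,zfqmo] -> 16 lines: fwfyk tjbp hxd yvk hud edc hmou zixjf klyf zwy qmk zfqmo mfg npc qoc bxs
Hunk 3: at line 9 remove [zwy] add [eealb,kozoa,iygd] -> 18 lines: fwfyk tjbp hxd yvk hud edc hmou zixjf klyf eealb kozoa iygd qmk zfqmo mfg npc qoc bxs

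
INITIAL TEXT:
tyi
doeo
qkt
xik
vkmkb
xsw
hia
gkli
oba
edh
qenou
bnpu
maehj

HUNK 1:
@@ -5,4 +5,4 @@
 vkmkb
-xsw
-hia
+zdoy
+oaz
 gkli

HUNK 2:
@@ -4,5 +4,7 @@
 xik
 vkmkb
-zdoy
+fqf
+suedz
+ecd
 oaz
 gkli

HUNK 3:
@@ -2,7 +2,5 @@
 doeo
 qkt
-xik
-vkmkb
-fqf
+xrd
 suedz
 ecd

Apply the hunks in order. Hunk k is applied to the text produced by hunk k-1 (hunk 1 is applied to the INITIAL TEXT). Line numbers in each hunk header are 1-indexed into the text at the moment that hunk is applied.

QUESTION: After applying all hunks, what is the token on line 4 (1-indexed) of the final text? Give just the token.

Hunk 1: at line 5 remove [xsw,hia] add [zdoy,oaz] -> 13 lines: tyi doeo qkt xik vkmkb zdoy oaz gkli oba edh qenou bnpu maehj
Hunk 2: at line 4 remove [zdoy] add [fqf,suedz,ecd] -> 15 lines: tyi doeo qkt xik vkmkb fqf suedz ecd oaz gkli oba edh qenou bnpu maehj
Hunk 3: at line 2 remove [xik,vkmkb,fqf] add [xrd] -> 13 lines: tyi doeo qkt xrd suedz ecd oaz gkli oba edh qenou bnpu maehj
Final line 4: xrd

Answer: xrd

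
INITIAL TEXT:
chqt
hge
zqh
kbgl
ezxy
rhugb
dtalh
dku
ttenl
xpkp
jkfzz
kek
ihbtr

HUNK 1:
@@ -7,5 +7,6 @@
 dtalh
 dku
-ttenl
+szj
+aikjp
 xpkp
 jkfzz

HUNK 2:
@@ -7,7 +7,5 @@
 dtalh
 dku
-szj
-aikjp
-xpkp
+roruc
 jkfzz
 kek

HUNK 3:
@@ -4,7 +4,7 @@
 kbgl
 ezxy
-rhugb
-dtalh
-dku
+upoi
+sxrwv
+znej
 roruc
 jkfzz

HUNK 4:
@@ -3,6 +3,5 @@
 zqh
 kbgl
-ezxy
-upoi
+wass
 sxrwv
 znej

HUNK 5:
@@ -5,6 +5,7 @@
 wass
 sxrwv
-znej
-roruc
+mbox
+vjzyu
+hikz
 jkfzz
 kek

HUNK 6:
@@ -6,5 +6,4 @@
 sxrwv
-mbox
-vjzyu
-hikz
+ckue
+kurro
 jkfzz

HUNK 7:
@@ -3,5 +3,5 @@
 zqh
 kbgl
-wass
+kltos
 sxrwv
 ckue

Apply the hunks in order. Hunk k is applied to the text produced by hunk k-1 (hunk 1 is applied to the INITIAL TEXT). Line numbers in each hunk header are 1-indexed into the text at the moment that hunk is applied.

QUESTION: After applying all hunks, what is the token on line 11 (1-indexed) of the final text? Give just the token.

Hunk 1: at line 7 remove [ttenl] add [szj,aikjp] -> 14 lines: chqt hge zqh kbgl ezxy rhugb dtalh dku szj aikjp xpkp jkfzz kek ihbtr
Hunk 2: at line 7 remove [szj,aikjp,xpkp] add [roruc] -> 12 lines: chqt hge zqh kbgl ezxy rhugb dtalh dku roruc jkfzz kek ihbtr
Hunk 3: at line 4 remove [rhugb,dtalh,dku] add [upoi,sxrwv,znej] -> 12 lines: chqt hge zqh kbgl ezxy upoi sxrwv znej roruc jkfzz kek ihbtr
Hunk 4: at line 3 remove [ezxy,upoi] add [wass] -> 11 lines: chqt hge zqh kbgl wass sxrwv znej roruc jkfzz kek ihbtr
Hunk 5: at line 5 remove [znej,roruc] add [mbox,vjzyu,hikz] -> 12 lines: chqt hge zqh kbgl wass sxrwv mbox vjzyu hikz jkfzz kek ihbtr
Hunk 6: at line 6 remove [mbox,vjzyu,hikz] add [ckue,kurro] -> 11 lines: chqt hge zqh kbgl wass sxrwv ckue kurro jkfzz kek ihbtr
Hunk 7: at line 3 remove [wass] add [kltos] -> 11 lines: chqt hge zqh kbgl kltos sxrwv ckue kurro jkfzz kek ihbtr
Final line 11: ihbtr

Answer: ihbtr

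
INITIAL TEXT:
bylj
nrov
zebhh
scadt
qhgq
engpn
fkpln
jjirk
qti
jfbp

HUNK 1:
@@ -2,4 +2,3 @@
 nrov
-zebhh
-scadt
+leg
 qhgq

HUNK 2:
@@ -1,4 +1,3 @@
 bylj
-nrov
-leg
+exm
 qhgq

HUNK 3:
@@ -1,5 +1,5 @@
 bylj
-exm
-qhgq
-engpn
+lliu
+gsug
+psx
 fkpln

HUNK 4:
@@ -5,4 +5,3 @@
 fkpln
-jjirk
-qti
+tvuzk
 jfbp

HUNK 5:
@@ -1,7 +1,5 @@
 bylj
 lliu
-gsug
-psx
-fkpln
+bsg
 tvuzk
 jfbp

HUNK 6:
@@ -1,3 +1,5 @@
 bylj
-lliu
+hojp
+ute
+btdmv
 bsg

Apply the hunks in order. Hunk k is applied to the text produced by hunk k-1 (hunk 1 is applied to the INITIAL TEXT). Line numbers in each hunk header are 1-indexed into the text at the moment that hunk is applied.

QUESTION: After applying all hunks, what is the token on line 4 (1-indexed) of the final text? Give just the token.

Hunk 1: at line 2 remove [zebhh,scadt] add [leg] -> 9 lines: bylj nrov leg qhgq engpn fkpln jjirk qti jfbp
Hunk 2: at line 1 remove [nrov,leg] add [exm] -> 8 lines: bylj exm qhgq engpn fkpln jjirk qti jfbp
Hunk 3: at line 1 remove [exm,qhgq,engpn] add [lliu,gsug,psx] -> 8 lines: bylj lliu gsug psx fkpln jjirk qti jfbp
Hunk 4: at line 5 remove [jjirk,qti] add [tvuzk] -> 7 lines: bylj lliu gsug psx fkpln tvuzk jfbp
Hunk 5: at line 1 remove [gsug,psx,fkpln] add [bsg] -> 5 lines: bylj lliu bsg tvuzk jfbp
Hunk 6: at line 1 remove [lliu] add [hojp,ute,btdmv] -> 7 lines: bylj hojp ute btdmv bsg tvuzk jfbp
Final line 4: btdmv

Answer: btdmv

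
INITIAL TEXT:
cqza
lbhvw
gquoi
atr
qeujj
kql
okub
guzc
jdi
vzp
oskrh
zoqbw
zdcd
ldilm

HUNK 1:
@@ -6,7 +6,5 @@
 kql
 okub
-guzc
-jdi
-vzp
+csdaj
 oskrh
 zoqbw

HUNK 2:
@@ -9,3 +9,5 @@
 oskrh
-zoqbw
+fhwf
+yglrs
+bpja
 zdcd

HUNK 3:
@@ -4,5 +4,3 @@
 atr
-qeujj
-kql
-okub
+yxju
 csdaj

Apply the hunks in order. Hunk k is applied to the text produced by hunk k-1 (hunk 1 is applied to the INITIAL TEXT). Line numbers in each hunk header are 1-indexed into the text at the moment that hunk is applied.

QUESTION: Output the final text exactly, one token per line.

Answer: cqza
lbhvw
gquoi
atr
yxju
csdaj
oskrh
fhwf
yglrs
bpja
zdcd
ldilm

Derivation:
Hunk 1: at line 6 remove [guzc,jdi,vzp] add [csdaj] -> 12 lines: cqza lbhvw gquoi atr qeujj kql okub csdaj oskrh zoqbw zdcd ldilm
Hunk 2: at line 9 remove [zoqbw] add [fhwf,yglrs,bpja] -> 14 lines: cqza lbhvw gquoi atr qeujj kql okub csdaj oskrh fhwf yglrs bpja zdcd ldilm
Hunk 3: at line 4 remove [qeujj,kql,okub] add [yxju] -> 12 lines: cqza lbhvw gquoi atr yxju csdaj oskrh fhwf yglrs bpja zdcd ldilm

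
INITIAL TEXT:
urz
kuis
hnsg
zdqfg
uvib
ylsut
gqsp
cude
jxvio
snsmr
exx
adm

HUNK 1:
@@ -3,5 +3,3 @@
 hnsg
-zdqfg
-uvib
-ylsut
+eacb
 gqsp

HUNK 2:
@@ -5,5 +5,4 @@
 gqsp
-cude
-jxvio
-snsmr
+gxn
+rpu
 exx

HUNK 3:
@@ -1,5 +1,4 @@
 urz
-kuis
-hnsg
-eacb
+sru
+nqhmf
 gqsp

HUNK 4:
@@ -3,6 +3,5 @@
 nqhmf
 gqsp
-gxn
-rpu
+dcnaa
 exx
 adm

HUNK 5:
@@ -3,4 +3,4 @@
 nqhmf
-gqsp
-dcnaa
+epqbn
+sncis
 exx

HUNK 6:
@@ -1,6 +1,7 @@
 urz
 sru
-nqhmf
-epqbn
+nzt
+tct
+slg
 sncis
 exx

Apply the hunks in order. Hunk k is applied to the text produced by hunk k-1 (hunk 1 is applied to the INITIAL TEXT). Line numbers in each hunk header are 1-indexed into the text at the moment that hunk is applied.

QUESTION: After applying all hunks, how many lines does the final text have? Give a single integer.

Hunk 1: at line 3 remove [zdqfg,uvib,ylsut] add [eacb] -> 10 lines: urz kuis hnsg eacb gqsp cude jxvio snsmr exx adm
Hunk 2: at line 5 remove [cude,jxvio,snsmr] add [gxn,rpu] -> 9 lines: urz kuis hnsg eacb gqsp gxn rpu exx adm
Hunk 3: at line 1 remove [kuis,hnsg,eacb] add [sru,nqhmf] -> 8 lines: urz sru nqhmf gqsp gxn rpu exx adm
Hunk 4: at line 3 remove [gxn,rpu] add [dcnaa] -> 7 lines: urz sru nqhmf gqsp dcnaa exx adm
Hunk 5: at line 3 remove [gqsp,dcnaa] add [epqbn,sncis] -> 7 lines: urz sru nqhmf epqbn sncis exx adm
Hunk 6: at line 1 remove [nqhmf,epqbn] add [nzt,tct,slg] -> 8 lines: urz sru nzt tct slg sncis exx adm
Final line count: 8

Answer: 8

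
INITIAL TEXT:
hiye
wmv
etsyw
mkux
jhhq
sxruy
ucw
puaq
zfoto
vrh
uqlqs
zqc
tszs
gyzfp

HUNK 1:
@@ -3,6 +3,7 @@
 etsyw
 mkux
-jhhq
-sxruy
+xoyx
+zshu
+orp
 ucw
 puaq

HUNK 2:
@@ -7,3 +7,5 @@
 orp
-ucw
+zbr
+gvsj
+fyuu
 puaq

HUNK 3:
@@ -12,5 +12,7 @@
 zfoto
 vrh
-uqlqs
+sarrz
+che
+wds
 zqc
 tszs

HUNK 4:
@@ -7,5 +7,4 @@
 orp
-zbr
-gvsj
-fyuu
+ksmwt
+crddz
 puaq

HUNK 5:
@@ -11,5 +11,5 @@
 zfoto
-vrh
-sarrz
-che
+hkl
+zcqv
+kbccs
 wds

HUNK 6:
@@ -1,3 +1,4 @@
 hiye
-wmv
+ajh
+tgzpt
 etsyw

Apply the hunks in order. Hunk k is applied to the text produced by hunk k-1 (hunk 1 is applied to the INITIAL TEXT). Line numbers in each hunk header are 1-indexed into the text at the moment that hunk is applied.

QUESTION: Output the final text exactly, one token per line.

Answer: hiye
ajh
tgzpt
etsyw
mkux
xoyx
zshu
orp
ksmwt
crddz
puaq
zfoto
hkl
zcqv
kbccs
wds
zqc
tszs
gyzfp

Derivation:
Hunk 1: at line 3 remove [jhhq,sxruy] add [xoyx,zshu,orp] -> 15 lines: hiye wmv etsyw mkux xoyx zshu orp ucw puaq zfoto vrh uqlqs zqc tszs gyzfp
Hunk 2: at line 7 remove [ucw] add [zbr,gvsj,fyuu] -> 17 lines: hiye wmv etsyw mkux xoyx zshu orp zbr gvsj fyuu puaq zfoto vrh uqlqs zqc tszs gyzfp
Hunk 3: at line 12 remove [uqlqs] add [sarrz,che,wds] -> 19 lines: hiye wmv etsyw mkux xoyx zshu orp zbr gvsj fyuu puaq zfoto vrh sarrz che wds zqc tszs gyzfp
Hunk 4: at line 7 remove [zbr,gvsj,fyuu] add [ksmwt,crddz] -> 18 lines: hiye wmv etsyw mkux xoyx zshu orp ksmwt crddz puaq zfoto vrh sarrz che wds zqc tszs gyzfp
Hunk 5: at line 11 remove [vrh,sarrz,che] add [hkl,zcqv,kbccs] -> 18 lines: hiye wmv etsyw mkux xoyx zshu orp ksmwt crddz puaq zfoto hkl zcqv kbccs wds zqc tszs gyzfp
Hunk 6: at line 1 remove [wmv] add [ajh,tgzpt] -> 19 lines: hiye ajh tgzpt etsyw mkux xoyx zshu orp ksmwt crddz puaq zfoto hkl zcqv kbccs wds zqc tszs gyzfp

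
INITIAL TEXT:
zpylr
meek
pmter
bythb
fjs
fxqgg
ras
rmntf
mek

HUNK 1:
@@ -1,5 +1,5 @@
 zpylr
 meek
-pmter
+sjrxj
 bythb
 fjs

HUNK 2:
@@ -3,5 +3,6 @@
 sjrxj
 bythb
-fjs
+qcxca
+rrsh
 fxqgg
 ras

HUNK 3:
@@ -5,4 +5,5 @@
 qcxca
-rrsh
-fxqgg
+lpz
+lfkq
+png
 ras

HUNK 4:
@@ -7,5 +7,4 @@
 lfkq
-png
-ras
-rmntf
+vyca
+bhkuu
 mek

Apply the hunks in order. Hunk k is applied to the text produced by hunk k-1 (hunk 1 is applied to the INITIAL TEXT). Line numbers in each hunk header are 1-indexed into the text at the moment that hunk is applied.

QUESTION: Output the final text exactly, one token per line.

Answer: zpylr
meek
sjrxj
bythb
qcxca
lpz
lfkq
vyca
bhkuu
mek

Derivation:
Hunk 1: at line 1 remove [pmter] add [sjrxj] -> 9 lines: zpylr meek sjrxj bythb fjs fxqgg ras rmntf mek
Hunk 2: at line 3 remove [fjs] add [qcxca,rrsh] -> 10 lines: zpylr meek sjrxj bythb qcxca rrsh fxqgg ras rmntf mek
Hunk 3: at line 5 remove [rrsh,fxqgg] add [lpz,lfkq,png] -> 11 lines: zpylr meek sjrxj bythb qcxca lpz lfkq png ras rmntf mek
Hunk 4: at line 7 remove [png,ras,rmntf] add [vyca,bhkuu] -> 10 lines: zpylr meek sjrxj bythb qcxca lpz lfkq vyca bhkuu mek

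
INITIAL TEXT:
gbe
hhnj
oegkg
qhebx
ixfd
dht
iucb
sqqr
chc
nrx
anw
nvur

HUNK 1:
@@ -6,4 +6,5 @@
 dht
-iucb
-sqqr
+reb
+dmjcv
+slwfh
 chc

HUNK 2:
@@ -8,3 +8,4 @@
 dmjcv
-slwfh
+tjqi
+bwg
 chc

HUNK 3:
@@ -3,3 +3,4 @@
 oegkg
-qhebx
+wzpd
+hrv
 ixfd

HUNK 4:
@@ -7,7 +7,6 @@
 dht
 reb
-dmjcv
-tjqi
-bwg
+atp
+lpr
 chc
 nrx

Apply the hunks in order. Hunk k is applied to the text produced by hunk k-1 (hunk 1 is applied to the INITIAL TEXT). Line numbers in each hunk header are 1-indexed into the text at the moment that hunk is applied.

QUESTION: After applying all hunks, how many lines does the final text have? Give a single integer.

Hunk 1: at line 6 remove [iucb,sqqr] add [reb,dmjcv,slwfh] -> 13 lines: gbe hhnj oegkg qhebx ixfd dht reb dmjcv slwfh chc nrx anw nvur
Hunk 2: at line 8 remove [slwfh] add [tjqi,bwg] -> 14 lines: gbe hhnj oegkg qhebx ixfd dht reb dmjcv tjqi bwg chc nrx anw nvur
Hunk 3: at line 3 remove [qhebx] add [wzpd,hrv] -> 15 lines: gbe hhnj oegkg wzpd hrv ixfd dht reb dmjcv tjqi bwg chc nrx anw nvur
Hunk 4: at line 7 remove [dmjcv,tjqi,bwg] add [atp,lpr] -> 14 lines: gbe hhnj oegkg wzpd hrv ixfd dht reb atp lpr chc nrx anw nvur
Final line count: 14

Answer: 14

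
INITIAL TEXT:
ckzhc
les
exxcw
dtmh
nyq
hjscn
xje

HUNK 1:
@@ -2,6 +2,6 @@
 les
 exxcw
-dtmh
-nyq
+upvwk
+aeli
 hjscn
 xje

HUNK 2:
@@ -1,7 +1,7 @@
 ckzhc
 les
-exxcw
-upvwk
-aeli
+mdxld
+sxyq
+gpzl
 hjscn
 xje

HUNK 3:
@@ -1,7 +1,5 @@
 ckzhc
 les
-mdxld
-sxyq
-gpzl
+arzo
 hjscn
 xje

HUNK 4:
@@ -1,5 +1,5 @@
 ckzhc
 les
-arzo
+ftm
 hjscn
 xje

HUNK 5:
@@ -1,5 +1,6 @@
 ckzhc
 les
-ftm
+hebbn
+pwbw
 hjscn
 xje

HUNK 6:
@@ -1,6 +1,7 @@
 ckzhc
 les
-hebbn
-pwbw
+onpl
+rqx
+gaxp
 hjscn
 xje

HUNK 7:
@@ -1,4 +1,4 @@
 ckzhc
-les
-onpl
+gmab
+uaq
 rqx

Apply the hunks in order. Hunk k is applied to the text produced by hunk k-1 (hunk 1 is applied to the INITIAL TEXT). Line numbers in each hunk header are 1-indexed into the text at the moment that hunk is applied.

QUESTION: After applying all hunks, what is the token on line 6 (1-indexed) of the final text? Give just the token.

Hunk 1: at line 2 remove [dtmh,nyq] add [upvwk,aeli] -> 7 lines: ckzhc les exxcw upvwk aeli hjscn xje
Hunk 2: at line 1 remove [exxcw,upvwk,aeli] add [mdxld,sxyq,gpzl] -> 7 lines: ckzhc les mdxld sxyq gpzl hjscn xje
Hunk 3: at line 1 remove [mdxld,sxyq,gpzl] add [arzo] -> 5 lines: ckzhc les arzo hjscn xje
Hunk 4: at line 1 remove [arzo] add [ftm] -> 5 lines: ckzhc les ftm hjscn xje
Hunk 5: at line 1 remove [ftm] add [hebbn,pwbw] -> 6 lines: ckzhc les hebbn pwbw hjscn xje
Hunk 6: at line 1 remove [hebbn,pwbw] add [onpl,rqx,gaxp] -> 7 lines: ckzhc les onpl rqx gaxp hjscn xje
Hunk 7: at line 1 remove [les,onpl] add [gmab,uaq] -> 7 lines: ckzhc gmab uaq rqx gaxp hjscn xje
Final line 6: hjscn

Answer: hjscn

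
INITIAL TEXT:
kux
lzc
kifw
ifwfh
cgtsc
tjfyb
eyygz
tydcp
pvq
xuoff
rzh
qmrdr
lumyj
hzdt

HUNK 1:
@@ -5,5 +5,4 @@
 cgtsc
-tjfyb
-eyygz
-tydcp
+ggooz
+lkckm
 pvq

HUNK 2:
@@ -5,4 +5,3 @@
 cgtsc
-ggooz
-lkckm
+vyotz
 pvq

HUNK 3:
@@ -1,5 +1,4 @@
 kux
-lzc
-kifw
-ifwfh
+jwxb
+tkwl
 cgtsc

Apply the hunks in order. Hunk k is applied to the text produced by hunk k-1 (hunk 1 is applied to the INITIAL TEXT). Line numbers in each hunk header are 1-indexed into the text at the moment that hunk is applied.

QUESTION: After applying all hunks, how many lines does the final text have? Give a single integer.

Answer: 11

Derivation:
Hunk 1: at line 5 remove [tjfyb,eyygz,tydcp] add [ggooz,lkckm] -> 13 lines: kux lzc kifw ifwfh cgtsc ggooz lkckm pvq xuoff rzh qmrdr lumyj hzdt
Hunk 2: at line 5 remove [ggooz,lkckm] add [vyotz] -> 12 lines: kux lzc kifw ifwfh cgtsc vyotz pvq xuoff rzh qmrdr lumyj hzdt
Hunk 3: at line 1 remove [lzc,kifw,ifwfh] add [jwxb,tkwl] -> 11 lines: kux jwxb tkwl cgtsc vyotz pvq xuoff rzh qmrdr lumyj hzdt
Final line count: 11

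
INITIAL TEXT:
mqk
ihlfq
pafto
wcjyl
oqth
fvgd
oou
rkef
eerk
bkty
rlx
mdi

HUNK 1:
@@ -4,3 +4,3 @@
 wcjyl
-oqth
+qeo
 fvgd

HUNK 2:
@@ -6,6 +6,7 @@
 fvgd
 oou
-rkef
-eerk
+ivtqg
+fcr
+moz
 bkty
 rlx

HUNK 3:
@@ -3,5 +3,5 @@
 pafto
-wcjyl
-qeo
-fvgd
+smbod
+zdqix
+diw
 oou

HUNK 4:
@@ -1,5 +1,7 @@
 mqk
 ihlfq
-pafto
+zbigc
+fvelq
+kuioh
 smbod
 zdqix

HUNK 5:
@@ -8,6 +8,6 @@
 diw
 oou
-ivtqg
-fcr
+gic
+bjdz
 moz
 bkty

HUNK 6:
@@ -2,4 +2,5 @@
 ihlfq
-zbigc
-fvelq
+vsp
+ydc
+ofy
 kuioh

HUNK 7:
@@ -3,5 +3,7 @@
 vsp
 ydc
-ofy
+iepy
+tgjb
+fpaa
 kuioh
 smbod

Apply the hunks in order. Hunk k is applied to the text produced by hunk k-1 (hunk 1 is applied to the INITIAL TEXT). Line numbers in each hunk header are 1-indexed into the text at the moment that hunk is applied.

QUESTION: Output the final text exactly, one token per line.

Hunk 1: at line 4 remove [oqth] add [qeo] -> 12 lines: mqk ihlfq pafto wcjyl qeo fvgd oou rkef eerk bkty rlx mdi
Hunk 2: at line 6 remove [rkef,eerk] add [ivtqg,fcr,moz] -> 13 lines: mqk ihlfq pafto wcjyl qeo fvgd oou ivtqg fcr moz bkty rlx mdi
Hunk 3: at line 3 remove [wcjyl,qeo,fvgd] add [smbod,zdqix,diw] -> 13 lines: mqk ihlfq pafto smbod zdqix diw oou ivtqg fcr moz bkty rlx mdi
Hunk 4: at line 1 remove [pafto] add [zbigc,fvelq,kuioh] -> 15 lines: mqk ihlfq zbigc fvelq kuioh smbod zdqix diw oou ivtqg fcr moz bkty rlx mdi
Hunk 5: at line 8 remove [ivtqg,fcr] add [gic,bjdz] -> 15 lines: mqk ihlfq zbigc fvelq kuioh smbod zdqix diw oou gic bjdz moz bkty rlx mdi
Hunk 6: at line 2 remove [zbigc,fvelq] add [vsp,ydc,ofy] -> 16 lines: mqk ihlfq vsp ydc ofy kuioh smbod zdqix diw oou gic bjdz moz bkty rlx mdi
Hunk 7: at line 3 remove [ofy] add [iepy,tgjb,fpaa] -> 18 lines: mqk ihlfq vsp ydc iepy tgjb fpaa kuioh smbod zdqix diw oou gic bjdz moz bkty rlx mdi

Answer: mqk
ihlfq
vsp
ydc
iepy
tgjb
fpaa
kuioh
smbod
zdqix
diw
oou
gic
bjdz
moz
bkty
rlx
mdi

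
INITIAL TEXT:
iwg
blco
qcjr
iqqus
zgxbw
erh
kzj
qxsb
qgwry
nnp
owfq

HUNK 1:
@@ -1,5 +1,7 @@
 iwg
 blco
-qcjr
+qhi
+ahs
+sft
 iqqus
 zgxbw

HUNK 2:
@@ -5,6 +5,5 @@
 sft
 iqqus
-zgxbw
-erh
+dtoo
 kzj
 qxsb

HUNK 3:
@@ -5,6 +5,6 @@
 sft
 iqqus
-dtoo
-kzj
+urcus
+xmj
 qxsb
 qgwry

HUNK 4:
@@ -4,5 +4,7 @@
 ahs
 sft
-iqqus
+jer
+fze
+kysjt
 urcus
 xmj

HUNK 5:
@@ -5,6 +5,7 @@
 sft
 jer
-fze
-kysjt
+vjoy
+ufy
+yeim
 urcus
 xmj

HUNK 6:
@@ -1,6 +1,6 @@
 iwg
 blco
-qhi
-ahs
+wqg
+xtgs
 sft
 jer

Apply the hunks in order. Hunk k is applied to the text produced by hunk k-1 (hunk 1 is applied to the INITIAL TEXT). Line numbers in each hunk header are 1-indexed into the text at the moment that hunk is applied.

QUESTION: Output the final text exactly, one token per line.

Hunk 1: at line 1 remove [qcjr] add [qhi,ahs,sft] -> 13 lines: iwg blco qhi ahs sft iqqus zgxbw erh kzj qxsb qgwry nnp owfq
Hunk 2: at line 5 remove [zgxbw,erh] add [dtoo] -> 12 lines: iwg blco qhi ahs sft iqqus dtoo kzj qxsb qgwry nnp owfq
Hunk 3: at line 5 remove [dtoo,kzj] add [urcus,xmj] -> 12 lines: iwg blco qhi ahs sft iqqus urcus xmj qxsb qgwry nnp owfq
Hunk 4: at line 4 remove [iqqus] add [jer,fze,kysjt] -> 14 lines: iwg blco qhi ahs sft jer fze kysjt urcus xmj qxsb qgwry nnp owfq
Hunk 5: at line 5 remove [fze,kysjt] add [vjoy,ufy,yeim] -> 15 lines: iwg blco qhi ahs sft jer vjoy ufy yeim urcus xmj qxsb qgwry nnp owfq
Hunk 6: at line 1 remove [qhi,ahs] add [wqg,xtgs] -> 15 lines: iwg blco wqg xtgs sft jer vjoy ufy yeim urcus xmj qxsb qgwry nnp owfq

Answer: iwg
blco
wqg
xtgs
sft
jer
vjoy
ufy
yeim
urcus
xmj
qxsb
qgwry
nnp
owfq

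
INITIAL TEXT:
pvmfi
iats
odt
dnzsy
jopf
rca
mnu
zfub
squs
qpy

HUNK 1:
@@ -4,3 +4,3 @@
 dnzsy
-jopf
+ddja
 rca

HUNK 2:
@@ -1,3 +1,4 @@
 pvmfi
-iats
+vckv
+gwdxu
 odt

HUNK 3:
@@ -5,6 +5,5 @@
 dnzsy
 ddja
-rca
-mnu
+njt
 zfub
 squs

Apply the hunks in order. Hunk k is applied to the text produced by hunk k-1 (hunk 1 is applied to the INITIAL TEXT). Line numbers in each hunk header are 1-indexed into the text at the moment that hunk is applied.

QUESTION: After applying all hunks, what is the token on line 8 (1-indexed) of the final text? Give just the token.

Answer: zfub

Derivation:
Hunk 1: at line 4 remove [jopf] add [ddja] -> 10 lines: pvmfi iats odt dnzsy ddja rca mnu zfub squs qpy
Hunk 2: at line 1 remove [iats] add [vckv,gwdxu] -> 11 lines: pvmfi vckv gwdxu odt dnzsy ddja rca mnu zfub squs qpy
Hunk 3: at line 5 remove [rca,mnu] add [njt] -> 10 lines: pvmfi vckv gwdxu odt dnzsy ddja njt zfub squs qpy
Final line 8: zfub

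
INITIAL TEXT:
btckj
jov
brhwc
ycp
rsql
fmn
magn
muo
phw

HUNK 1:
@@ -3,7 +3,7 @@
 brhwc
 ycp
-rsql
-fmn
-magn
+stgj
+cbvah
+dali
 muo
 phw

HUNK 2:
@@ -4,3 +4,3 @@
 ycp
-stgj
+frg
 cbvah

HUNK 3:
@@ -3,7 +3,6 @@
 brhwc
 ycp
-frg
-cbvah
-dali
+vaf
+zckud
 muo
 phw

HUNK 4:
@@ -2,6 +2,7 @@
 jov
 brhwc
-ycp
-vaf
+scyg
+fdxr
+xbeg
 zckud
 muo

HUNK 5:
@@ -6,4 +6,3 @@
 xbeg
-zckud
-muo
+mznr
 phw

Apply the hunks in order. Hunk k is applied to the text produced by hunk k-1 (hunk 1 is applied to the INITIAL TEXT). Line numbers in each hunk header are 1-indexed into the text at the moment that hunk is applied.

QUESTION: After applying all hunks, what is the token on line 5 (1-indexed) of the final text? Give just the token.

Hunk 1: at line 3 remove [rsql,fmn,magn] add [stgj,cbvah,dali] -> 9 lines: btckj jov brhwc ycp stgj cbvah dali muo phw
Hunk 2: at line 4 remove [stgj] add [frg] -> 9 lines: btckj jov brhwc ycp frg cbvah dali muo phw
Hunk 3: at line 3 remove [frg,cbvah,dali] add [vaf,zckud] -> 8 lines: btckj jov brhwc ycp vaf zckud muo phw
Hunk 4: at line 2 remove [ycp,vaf] add [scyg,fdxr,xbeg] -> 9 lines: btckj jov brhwc scyg fdxr xbeg zckud muo phw
Hunk 5: at line 6 remove [zckud,muo] add [mznr] -> 8 lines: btckj jov brhwc scyg fdxr xbeg mznr phw
Final line 5: fdxr

Answer: fdxr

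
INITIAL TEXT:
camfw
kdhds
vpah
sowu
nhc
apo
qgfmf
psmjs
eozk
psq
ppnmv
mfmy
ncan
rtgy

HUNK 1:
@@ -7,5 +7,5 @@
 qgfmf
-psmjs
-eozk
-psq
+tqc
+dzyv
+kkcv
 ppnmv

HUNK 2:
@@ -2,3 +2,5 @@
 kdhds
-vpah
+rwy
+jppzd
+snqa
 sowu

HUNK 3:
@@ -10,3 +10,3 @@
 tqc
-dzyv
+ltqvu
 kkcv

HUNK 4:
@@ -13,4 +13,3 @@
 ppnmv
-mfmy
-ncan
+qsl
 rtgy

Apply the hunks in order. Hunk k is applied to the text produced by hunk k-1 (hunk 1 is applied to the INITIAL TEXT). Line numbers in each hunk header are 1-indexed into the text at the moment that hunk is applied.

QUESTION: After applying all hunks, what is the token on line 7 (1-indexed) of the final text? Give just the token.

Answer: nhc

Derivation:
Hunk 1: at line 7 remove [psmjs,eozk,psq] add [tqc,dzyv,kkcv] -> 14 lines: camfw kdhds vpah sowu nhc apo qgfmf tqc dzyv kkcv ppnmv mfmy ncan rtgy
Hunk 2: at line 2 remove [vpah] add [rwy,jppzd,snqa] -> 16 lines: camfw kdhds rwy jppzd snqa sowu nhc apo qgfmf tqc dzyv kkcv ppnmv mfmy ncan rtgy
Hunk 3: at line 10 remove [dzyv] add [ltqvu] -> 16 lines: camfw kdhds rwy jppzd snqa sowu nhc apo qgfmf tqc ltqvu kkcv ppnmv mfmy ncan rtgy
Hunk 4: at line 13 remove [mfmy,ncan] add [qsl] -> 15 lines: camfw kdhds rwy jppzd snqa sowu nhc apo qgfmf tqc ltqvu kkcv ppnmv qsl rtgy
Final line 7: nhc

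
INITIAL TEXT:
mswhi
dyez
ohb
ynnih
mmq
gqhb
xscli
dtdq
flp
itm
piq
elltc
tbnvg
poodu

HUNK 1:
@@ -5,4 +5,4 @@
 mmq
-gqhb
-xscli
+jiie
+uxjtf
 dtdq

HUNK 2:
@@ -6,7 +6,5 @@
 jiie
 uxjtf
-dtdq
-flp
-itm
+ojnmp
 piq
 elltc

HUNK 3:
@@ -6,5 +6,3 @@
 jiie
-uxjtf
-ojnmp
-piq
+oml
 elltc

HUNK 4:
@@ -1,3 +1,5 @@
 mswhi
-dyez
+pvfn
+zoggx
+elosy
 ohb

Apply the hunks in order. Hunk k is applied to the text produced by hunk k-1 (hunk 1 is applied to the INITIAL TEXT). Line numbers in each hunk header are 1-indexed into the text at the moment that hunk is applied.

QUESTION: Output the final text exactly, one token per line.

Hunk 1: at line 5 remove [gqhb,xscli] add [jiie,uxjtf] -> 14 lines: mswhi dyez ohb ynnih mmq jiie uxjtf dtdq flp itm piq elltc tbnvg poodu
Hunk 2: at line 6 remove [dtdq,flp,itm] add [ojnmp] -> 12 lines: mswhi dyez ohb ynnih mmq jiie uxjtf ojnmp piq elltc tbnvg poodu
Hunk 3: at line 6 remove [uxjtf,ojnmp,piq] add [oml] -> 10 lines: mswhi dyez ohb ynnih mmq jiie oml elltc tbnvg poodu
Hunk 4: at line 1 remove [dyez] add [pvfn,zoggx,elosy] -> 12 lines: mswhi pvfn zoggx elosy ohb ynnih mmq jiie oml elltc tbnvg poodu

Answer: mswhi
pvfn
zoggx
elosy
ohb
ynnih
mmq
jiie
oml
elltc
tbnvg
poodu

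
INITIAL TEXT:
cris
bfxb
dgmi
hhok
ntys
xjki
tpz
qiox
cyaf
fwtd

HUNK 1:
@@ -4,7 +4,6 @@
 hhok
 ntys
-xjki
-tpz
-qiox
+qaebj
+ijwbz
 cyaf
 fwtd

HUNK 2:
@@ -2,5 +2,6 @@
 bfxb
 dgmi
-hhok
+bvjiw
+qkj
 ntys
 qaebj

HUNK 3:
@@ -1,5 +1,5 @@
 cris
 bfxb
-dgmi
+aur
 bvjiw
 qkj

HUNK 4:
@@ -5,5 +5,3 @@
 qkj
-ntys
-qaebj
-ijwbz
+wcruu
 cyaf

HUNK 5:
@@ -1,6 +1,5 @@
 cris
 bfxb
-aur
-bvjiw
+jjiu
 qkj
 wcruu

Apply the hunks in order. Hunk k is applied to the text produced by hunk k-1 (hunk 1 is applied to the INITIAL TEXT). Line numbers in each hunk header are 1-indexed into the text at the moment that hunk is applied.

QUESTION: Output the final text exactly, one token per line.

Hunk 1: at line 4 remove [xjki,tpz,qiox] add [qaebj,ijwbz] -> 9 lines: cris bfxb dgmi hhok ntys qaebj ijwbz cyaf fwtd
Hunk 2: at line 2 remove [hhok] add [bvjiw,qkj] -> 10 lines: cris bfxb dgmi bvjiw qkj ntys qaebj ijwbz cyaf fwtd
Hunk 3: at line 1 remove [dgmi] add [aur] -> 10 lines: cris bfxb aur bvjiw qkj ntys qaebj ijwbz cyaf fwtd
Hunk 4: at line 5 remove [ntys,qaebj,ijwbz] add [wcruu] -> 8 lines: cris bfxb aur bvjiw qkj wcruu cyaf fwtd
Hunk 5: at line 1 remove [aur,bvjiw] add [jjiu] -> 7 lines: cris bfxb jjiu qkj wcruu cyaf fwtd

Answer: cris
bfxb
jjiu
qkj
wcruu
cyaf
fwtd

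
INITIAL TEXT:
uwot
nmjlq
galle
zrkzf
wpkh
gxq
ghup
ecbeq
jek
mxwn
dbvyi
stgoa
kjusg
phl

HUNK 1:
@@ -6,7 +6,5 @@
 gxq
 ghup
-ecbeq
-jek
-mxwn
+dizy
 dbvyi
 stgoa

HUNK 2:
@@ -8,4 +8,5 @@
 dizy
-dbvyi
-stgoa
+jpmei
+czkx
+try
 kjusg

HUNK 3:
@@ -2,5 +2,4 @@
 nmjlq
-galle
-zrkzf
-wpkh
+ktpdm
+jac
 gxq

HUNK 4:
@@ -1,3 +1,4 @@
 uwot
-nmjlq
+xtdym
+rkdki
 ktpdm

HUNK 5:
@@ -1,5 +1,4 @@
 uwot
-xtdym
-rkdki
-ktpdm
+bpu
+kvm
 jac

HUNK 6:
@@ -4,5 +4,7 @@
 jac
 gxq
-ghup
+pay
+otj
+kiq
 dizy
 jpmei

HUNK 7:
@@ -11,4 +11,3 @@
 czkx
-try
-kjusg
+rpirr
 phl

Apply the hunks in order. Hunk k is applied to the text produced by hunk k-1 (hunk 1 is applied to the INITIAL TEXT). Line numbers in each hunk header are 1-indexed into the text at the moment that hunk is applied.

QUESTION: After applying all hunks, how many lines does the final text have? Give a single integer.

Answer: 13

Derivation:
Hunk 1: at line 6 remove [ecbeq,jek,mxwn] add [dizy] -> 12 lines: uwot nmjlq galle zrkzf wpkh gxq ghup dizy dbvyi stgoa kjusg phl
Hunk 2: at line 8 remove [dbvyi,stgoa] add [jpmei,czkx,try] -> 13 lines: uwot nmjlq galle zrkzf wpkh gxq ghup dizy jpmei czkx try kjusg phl
Hunk 3: at line 2 remove [galle,zrkzf,wpkh] add [ktpdm,jac] -> 12 lines: uwot nmjlq ktpdm jac gxq ghup dizy jpmei czkx try kjusg phl
Hunk 4: at line 1 remove [nmjlq] add [xtdym,rkdki] -> 13 lines: uwot xtdym rkdki ktpdm jac gxq ghup dizy jpmei czkx try kjusg phl
Hunk 5: at line 1 remove [xtdym,rkdki,ktpdm] add [bpu,kvm] -> 12 lines: uwot bpu kvm jac gxq ghup dizy jpmei czkx try kjusg phl
Hunk 6: at line 4 remove [ghup] add [pay,otj,kiq] -> 14 lines: uwot bpu kvm jac gxq pay otj kiq dizy jpmei czkx try kjusg phl
Hunk 7: at line 11 remove [try,kjusg] add [rpirr] -> 13 lines: uwot bpu kvm jac gxq pay otj kiq dizy jpmei czkx rpirr phl
Final line count: 13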